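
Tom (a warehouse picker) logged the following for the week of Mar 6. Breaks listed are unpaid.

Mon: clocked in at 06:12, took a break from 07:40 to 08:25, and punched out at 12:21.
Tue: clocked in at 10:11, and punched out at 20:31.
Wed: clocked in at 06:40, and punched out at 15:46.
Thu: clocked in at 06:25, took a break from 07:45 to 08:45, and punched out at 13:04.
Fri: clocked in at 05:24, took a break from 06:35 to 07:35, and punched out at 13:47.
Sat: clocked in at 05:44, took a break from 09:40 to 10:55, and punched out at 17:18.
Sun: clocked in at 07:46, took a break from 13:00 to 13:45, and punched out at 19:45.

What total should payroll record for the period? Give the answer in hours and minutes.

59 h 25 min

Mon: 06:12–12:21 = 6 h 9 min; less 45 min break → 5 h 24 min
Tue: 10:11–20:31 = 10 h 20 min
Wed: 06:40–15:46 = 9 h 6 min
Thu: 06:25–13:04 = 6 h 39 min; less 60 min break → 5 h 39 min
Fri: 05:24–13:47 = 8 h 23 min; less 60 min break → 7 h 23 min
Sat: 05:44–17:18 = 11 h 34 min; less 75 min break → 10 h 19 min
Sun: 07:46–19:45 = 11 h 59 min; less 45 min break → 11 h 14 min
Total: 5 h 24 min + 10 h 20 min + 9 h 6 min + 5 h 39 min + 7 h 23 min + 10 h 19 min + 11 h 14 min = 59 h 25 min.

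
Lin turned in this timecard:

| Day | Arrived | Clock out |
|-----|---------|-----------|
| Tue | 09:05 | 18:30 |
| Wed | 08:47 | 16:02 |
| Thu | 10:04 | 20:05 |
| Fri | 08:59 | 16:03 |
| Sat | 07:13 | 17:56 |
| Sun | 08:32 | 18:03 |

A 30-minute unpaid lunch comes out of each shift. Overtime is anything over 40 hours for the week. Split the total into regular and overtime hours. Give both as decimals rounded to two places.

Regular 40.00 hours, overtime 10.98 hours

Tue: 09:05–18:30 = 9 h 25 min; less 30 min break → 8 h 55 min
Wed: 08:47–16:02 = 7 h 15 min; less 30 min break → 6 h 45 min
Thu: 10:04–20:05 = 10 h 1 min; less 30 min break → 9 h 31 min
Fri: 08:59–16:03 = 7 h 4 min; less 30 min break → 6 h 34 min
Sat: 07:13–17:56 = 10 h 43 min; less 30 min break → 10 h 13 min
Sun: 08:32–18:03 = 9 h 31 min; less 30 min break → 9 h 1 min
Total worked: 50 h 59 min = 50.98 h.
Threshold 40 h → overtime 10 h 59 min, regular 40 h 0 min.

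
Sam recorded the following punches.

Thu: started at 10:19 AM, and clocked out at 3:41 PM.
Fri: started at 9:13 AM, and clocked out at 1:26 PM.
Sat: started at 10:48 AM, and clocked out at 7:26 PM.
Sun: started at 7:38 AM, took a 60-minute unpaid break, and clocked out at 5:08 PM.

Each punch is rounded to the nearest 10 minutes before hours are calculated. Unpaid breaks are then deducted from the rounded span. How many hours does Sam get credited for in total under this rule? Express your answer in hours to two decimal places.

26.83 hours

Thu: in 10:19 AM→10:20 AM, out 3:41 PM→3:40 PM; 5 h 20 min
Fri: in 9:13 AM→9:10 AM, out 1:26 PM→1:30 PM; 4 h 20 min
Sat: in 10:48 AM→10:50 AM, out 7:26 PM→7:30 PM; 8 h 40 min
Sun: in 7:38 AM→7:40 AM, out 5:08 PM→5:10 PM; 9 h 30 min − 60 min = 8 h 30 min
Total credited: 26 h 50 min.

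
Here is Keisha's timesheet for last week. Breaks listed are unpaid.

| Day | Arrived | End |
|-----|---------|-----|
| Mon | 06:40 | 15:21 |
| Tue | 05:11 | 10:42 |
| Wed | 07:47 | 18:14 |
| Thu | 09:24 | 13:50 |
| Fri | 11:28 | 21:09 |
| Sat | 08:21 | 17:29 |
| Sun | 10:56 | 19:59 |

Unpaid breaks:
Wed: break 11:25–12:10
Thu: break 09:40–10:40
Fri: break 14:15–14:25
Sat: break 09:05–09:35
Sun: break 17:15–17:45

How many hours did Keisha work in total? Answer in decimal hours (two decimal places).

Mon: 06:40–15:21 = 8 h 41 min
Tue: 05:11–10:42 = 5 h 31 min
Wed: 07:47–18:14 = 10 h 27 min; less 45 min break → 9 h 42 min
Thu: 09:24–13:50 = 4 h 26 min; less 60 min break → 3 h 26 min
Fri: 11:28–21:09 = 9 h 41 min; less 10 min break → 9 h 31 min
Sat: 08:21–17:29 = 9 h 8 min; less 30 min break → 8 h 38 min
Sun: 10:56–19:59 = 9 h 3 min; less 30 min break → 8 h 33 min
Total: 8 h 41 min + 5 h 31 min + 9 h 42 min + 3 h 26 min + 9 h 31 min + 8 h 38 min + 8 h 33 min = 54 h 2 min.

54.03 hours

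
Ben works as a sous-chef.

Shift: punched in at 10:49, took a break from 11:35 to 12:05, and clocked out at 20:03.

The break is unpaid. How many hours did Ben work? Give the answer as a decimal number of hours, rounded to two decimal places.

Shift: 10:49–20:03 = 9 h 14 min; less 30 min break → 8 h 44 min

8.73 hours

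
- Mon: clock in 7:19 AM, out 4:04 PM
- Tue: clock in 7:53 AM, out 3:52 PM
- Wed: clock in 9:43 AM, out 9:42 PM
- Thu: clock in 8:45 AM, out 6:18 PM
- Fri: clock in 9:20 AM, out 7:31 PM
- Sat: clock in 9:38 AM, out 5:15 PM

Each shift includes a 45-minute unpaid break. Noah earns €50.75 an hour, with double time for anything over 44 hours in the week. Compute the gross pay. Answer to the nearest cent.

€3001.02

Mon: 7:19 AM–4:04 PM = 8 h 45 min; less 45 min break → 8 h 0 min
Tue: 7:53 AM–3:52 PM = 7 h 59 min; less 45 min break → 7 h 14 min
Wed: 9:43 AM–9:42 PM = 11 h 59 min; less 45 min break → 11 h 14 min
Thu: 8:45 AM–6:18 PM = 9 h 33 min; less 45 min break → 8 h 48 min
Fri: 9:20 AM–7:31 PM = 10 h 11 min; less 45 min break → 9 h 26 min
Sat: 9:38 AM–5:15 PM = 7 h 37 min; less 45 min break → 6 h 52 min
Total worked: 51 h 34 min = 3094 min.
Regular 44 h 0 min = 2640 min at €50.75/h; overtime 7 h 34 min = 454 min at €101.50/h.
Pay = (2640 × €50.75 + 454 × €101.50) ÷ 60 = €3001.02.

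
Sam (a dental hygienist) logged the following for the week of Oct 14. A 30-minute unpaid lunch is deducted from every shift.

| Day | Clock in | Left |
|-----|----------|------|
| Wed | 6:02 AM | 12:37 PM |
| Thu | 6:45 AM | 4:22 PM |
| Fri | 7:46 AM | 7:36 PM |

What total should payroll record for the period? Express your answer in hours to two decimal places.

Wed: 6:02 AM–12:37 PM = 6 h 35 min; less 30 min break → 6 h 5 min
Thu: 6:45 AM–4:22 PM = 9 h 37 min; less 30 min break → 9 h 7 min
Fri: 7:46 AM–7:36 PM = 11 h 50 min; less 30 min break → 11 h 20 min
Total: 6 h 5 min + 9 h 7 min + 11 h 20 min = 26 h 32 min.

26.53 hours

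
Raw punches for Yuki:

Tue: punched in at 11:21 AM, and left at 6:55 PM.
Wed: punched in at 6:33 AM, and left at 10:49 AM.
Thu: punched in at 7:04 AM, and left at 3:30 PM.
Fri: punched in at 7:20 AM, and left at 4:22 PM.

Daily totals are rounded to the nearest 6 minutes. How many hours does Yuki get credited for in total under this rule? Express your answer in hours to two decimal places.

29.30 hours

Tue: 11:21 AM–6:55 PM = 7 h 34 min → rounds to 7 h 36 min
Wed: 6:33 AM–10:49 AM = 4 h 16 min → rounds to 4 h 18 min
Thu: 7:04 AM–3:30 PM = 8 h 26 min → rounds to 8 h 24 min
Fri: 7:20 AM–4:22 PM = 9 h 2 min → rounds to 9 h 0 min
Total credited: 29 h 18 min.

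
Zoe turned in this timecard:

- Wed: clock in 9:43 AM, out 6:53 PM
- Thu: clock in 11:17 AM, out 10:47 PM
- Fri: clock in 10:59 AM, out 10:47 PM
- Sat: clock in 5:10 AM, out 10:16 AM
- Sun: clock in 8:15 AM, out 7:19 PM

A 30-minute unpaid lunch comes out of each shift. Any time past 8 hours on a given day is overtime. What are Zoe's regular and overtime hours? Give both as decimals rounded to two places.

Regular 36.60 hours, overtime 9.53 hours

Wed: 9:43 AM–6:53 PM = 9 h 10 min; less 30 min break → 8 h 40 min
Thu: 11:17 AM–10:47 PM = 11 h 30 min; less 30 min break → 11 h 0 min
Fri: 10:59 AM–10:47 PM = 11 h 48 min; less 30 min break → 11 h 18 min
Sat: 5:10 AM–10:16 AM = 5 h 6 min; less 30 min break → 4 h 36 min
Sun: 8:15 AM–7:19 PM = 11 h 4 min; less 30 min break → 10 h 34 min
Wed reg 8 h 0 min / OT 0 h 40 min; Thu reg 8 h 0 min / OT 3 h 0 min; Fri reg 8 h 0 min / OT 3 h 18 min; Sat reg 4 h 36 min / OT 0 h 0 min; Sun reg 8 h 0 min / OT 2 h 34 min.
Totals: regular 36 h 36 min, overtime 9 h 32 min.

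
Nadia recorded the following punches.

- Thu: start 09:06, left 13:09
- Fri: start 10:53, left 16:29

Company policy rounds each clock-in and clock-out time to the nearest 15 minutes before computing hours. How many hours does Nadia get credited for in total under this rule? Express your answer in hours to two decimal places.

Thu: in 09:06→09:00, out 13:09→13:15; 4 h 15 min
Fri: in 10:53→11:00, out 16:29→16:30; 5 h 30 min
Total credited: 9 h 45 min.

9.75 hours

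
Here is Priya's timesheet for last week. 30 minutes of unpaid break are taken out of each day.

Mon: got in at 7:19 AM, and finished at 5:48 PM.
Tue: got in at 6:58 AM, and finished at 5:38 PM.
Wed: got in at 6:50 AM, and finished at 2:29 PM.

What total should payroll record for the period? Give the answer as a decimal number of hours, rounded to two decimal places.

Mon: 7:19 AM–5:48 PM = 10 h 29 min; less 30 min break → 9 h 59 min
Tue: 6:58 AM–5:38 PM = 10 h 40 min; less 30 min break → 10 h 10 min
Wed: 6:50 AM–2:29 PM = 7 h 39 min; less 30 min break → 7 h 9 min
Total: 9 h 59 min + 10 h 10 min + 7 h 9 min = 27 h 18 min.

27.30 hours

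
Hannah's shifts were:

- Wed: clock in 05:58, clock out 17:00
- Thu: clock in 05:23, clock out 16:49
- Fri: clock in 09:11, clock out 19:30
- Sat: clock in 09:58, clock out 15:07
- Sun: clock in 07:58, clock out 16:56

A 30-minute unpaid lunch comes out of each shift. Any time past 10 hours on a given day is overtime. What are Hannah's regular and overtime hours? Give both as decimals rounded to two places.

Regular 42.93 hours, overtime 1.47 hours

Wed: 05:58–17:00 = 11 h 2 min; less 30 min break → 10 h 32 min
Thu: 05:23–16:49 = 11 h 26 min; less 30 min break → 10 h 56 min
Fri: 09:11–19:30 = 10 h 19 min; less 30 min break → 9 h 49 min
Sat: 09:58–15:07 = 5 h 9 min; less 30 min break → 4 h 39 min
Sun: 07:58–16:56 = 8 h 58 min; less 30 min break → 8 h 28 min
Wed reg 10 h 0 min / OT 0 h 32 min; Thu reg 10 h 0 min / OT 0 h 56 min; Fri reg 9 h 49 min / OT 0 h 0 min; Sat reg 4 h 39 min / OT 0 h 0 min; Sun reg 8 h 28 min / OT 0 h 0 min.
Totals: regular 42 h 56 min, overtime 1 h 28 min.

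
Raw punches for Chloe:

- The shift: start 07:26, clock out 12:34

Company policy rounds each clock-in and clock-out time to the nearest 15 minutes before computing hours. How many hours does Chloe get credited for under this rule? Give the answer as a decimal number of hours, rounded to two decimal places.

The shift: in 07:26→07:30, out 12:34→12:30; 5 h 0 min

5.00 hours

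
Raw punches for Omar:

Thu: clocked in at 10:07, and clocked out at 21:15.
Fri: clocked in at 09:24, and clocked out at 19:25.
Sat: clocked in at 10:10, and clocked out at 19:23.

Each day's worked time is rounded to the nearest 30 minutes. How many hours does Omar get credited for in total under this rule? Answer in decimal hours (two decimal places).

30.00 hours

Thu: 10:07–21:15 = 11 h 8 min → rounds to 11 h 0 min
Fri: 09:24–19:25 = 10 h 1 min → rounds to 10 h 0 min
Sat: 10:10–19:23 = 9 h 13 min → rounds to 9 h 0 min
Total credited: 30 h 0 min.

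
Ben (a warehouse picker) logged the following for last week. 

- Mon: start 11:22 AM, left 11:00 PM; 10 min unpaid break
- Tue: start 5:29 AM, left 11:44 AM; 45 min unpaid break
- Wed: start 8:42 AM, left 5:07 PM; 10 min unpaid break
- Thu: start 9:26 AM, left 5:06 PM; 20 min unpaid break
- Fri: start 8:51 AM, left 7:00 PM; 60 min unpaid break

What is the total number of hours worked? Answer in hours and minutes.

41 h 42 min

Mon: 11:22 AM–11:00 PM = 11 h 38 min; less 10 min break → 11 h 28 min
Tue: 5:29 AM–11:44 AM = 6 h 15 min; less 45 min break → 5 h 30 min
Wed: 8:42 AM–5:07 PM = 8 h 25 min; less 10 min break → 8 h 15 min
Thu: 9:26 AM–5:06 PM = 7 h 40 min; less 20 min break → 7 h 20 min
Fri: 8:51 AM–7:00 PM = 10 h 9 min; less 60 min break → 9 h 9 min
Total: 11 h 28 min + 5 h 30 min + 8 h 15 min + 7 h 20 min + 9 h 9 min = 41 h 42 min.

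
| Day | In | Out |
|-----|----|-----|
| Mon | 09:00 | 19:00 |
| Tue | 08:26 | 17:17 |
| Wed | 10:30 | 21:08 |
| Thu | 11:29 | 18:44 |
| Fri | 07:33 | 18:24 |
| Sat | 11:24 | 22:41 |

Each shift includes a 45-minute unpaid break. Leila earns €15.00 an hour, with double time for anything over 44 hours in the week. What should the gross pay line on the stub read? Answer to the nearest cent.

Mon: 09:00–19:00 = 10 h 0 min; less 45 min break → 9 h 15 min
Tue: 08:26–17:17 = 8 h 51 min; less 45 min break → 8 h 6 min
Wed: 10:30–21:08 = 10 h 38 min; less 45 min break → 9 h 53 min
Thu: 11:29–18:44 = 7 h 15 min; less 45 min break → 6 h 30 min
Fri: 07:33–18:24 = 10 h 51 min; less 45 min break → 10 h 6 min
Sat: 11:24–22:41 = 11 h 17 min; less 45 min break → 10 h 32 min
Total worked: 54 h 22 min = 3262 min.
Regular 44 h 0 min = 2640 min at €15.00/h; overtime 10 h 22 min = 622 min at €30.00/h.
Pay = (2640 × €15.00 + 622 × €30.00) ÷ 60 = €971.00.

€971.00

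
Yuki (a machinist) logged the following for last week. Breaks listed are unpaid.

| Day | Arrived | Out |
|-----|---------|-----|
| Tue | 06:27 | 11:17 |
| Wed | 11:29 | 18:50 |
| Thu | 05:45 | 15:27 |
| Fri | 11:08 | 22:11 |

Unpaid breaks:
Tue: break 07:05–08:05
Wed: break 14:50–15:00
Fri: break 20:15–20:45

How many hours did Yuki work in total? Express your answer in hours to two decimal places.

31.27 hours

Tue: 06:27–11:17 = 4 h 50 min; less 60 min break → 3 h 50 min
Wed: 11:29–18:50 = 7 h 21 min; less 10 min break → 7 h 11 min
Thu: 05:45–15:27 = 9 h 42 min
Fri: 11:08–22:11 = 11 h 3 min; less 30 min break → 10 h 33 min
Total: 3 h 50 min + 7 h 11 min + 9 h 42 min + 10 h 33 min = 31 h 16 min.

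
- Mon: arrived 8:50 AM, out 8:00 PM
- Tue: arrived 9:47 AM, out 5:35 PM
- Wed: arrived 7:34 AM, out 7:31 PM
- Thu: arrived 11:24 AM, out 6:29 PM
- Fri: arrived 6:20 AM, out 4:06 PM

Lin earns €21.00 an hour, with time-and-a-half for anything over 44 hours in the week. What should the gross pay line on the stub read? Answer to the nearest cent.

Mon: 8:50 AM–8:00 PM = 11 h 10 min
Tue: 9:47 AM–5:35 PM = 7 h 48 min
Wed: 7:34 AM–7:31 PM = 11 h 57 min
Thu: 11:24 AM–6:29 PM = 7 h 5 min
Fri: 6:20 AM–4:06 PM = 9 h 46 min
Total worked: 47 h 46 min = 2866 min.
Regular 44 h 0 min = 2640 min at €21.00/h; overtime 3 h 46 min = 226 min at €31.50/h.
Pay = (2640 × €21.00 + 226 × €31.50) ÷ 60 = €1042.65.

€1042.65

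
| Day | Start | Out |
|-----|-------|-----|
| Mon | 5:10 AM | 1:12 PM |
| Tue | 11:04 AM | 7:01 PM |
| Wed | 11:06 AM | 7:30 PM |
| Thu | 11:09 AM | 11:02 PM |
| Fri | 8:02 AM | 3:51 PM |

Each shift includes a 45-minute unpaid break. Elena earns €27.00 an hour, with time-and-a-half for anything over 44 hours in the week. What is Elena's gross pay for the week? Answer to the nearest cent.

€1089.00

Mon: 5:10 AM–1:12 PM = 8 h 2 min; less 45 min break → 7 h 17 min
Tue: 11:04 AM–7:01 PM = 7 h 57 min; less 45 min break → 7 h 12 min
Wed: 11:06 AM–7:30 PM = 8 h 24 min; less 45 min break → 7 h 39 min
Thu: 11:09 AM–11:02 PM = 11 h 53 min; less 45 min break → 11 h 8 min
Fri: 8:02 AM–3:51 PM = 7 h 49 min; less 45 min break → 7 h 4 min
Total worked: 40 h 20 min = 2420 min.
Regular 40 h 20 min = 2420 min at €27.00/h; overtime 0 h 0 min = 0 min at €40.50/h.
Pay = (2420 × €27.00 + 0 × €40.50) ÷ 60 = €1089.00.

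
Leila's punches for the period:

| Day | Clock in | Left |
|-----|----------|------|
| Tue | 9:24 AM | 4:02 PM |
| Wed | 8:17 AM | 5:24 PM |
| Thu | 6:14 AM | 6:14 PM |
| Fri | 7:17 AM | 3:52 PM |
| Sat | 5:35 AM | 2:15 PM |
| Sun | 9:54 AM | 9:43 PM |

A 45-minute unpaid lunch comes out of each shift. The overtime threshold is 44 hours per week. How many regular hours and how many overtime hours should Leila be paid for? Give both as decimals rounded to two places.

Tue: 9:24 AM–4:02 PM = 6 h 38 min; less 45 min break → 5 h 53 min
Wed: 8:17 AM–5:24 PM = 9 h 7 min; less 45 min break → 8 h 22 min
Thu: 6:14 AM–6:14 PM = 12 h 0 min; less 45 min break → 11 h 15 min
Fri: 7:17 AM–3:52 PM = 8 h 35 min; less 45 min break → 7 h 50 min
Sat: 5:35 AM–2:15 PM = 8 h 40 min; less 45 min break → 7 h 55 min
Sun: 9:54 AM–9:43 PM = 11 h 49 min; less 45 min break → 11 h 4 min
Total worked: 52 h 19 min = 52.32 h.
Threshold 44 h → overtime 8 h 19 min, regular 44 h 0 min.

Regular 44.00 hours, overtime 8.32 hours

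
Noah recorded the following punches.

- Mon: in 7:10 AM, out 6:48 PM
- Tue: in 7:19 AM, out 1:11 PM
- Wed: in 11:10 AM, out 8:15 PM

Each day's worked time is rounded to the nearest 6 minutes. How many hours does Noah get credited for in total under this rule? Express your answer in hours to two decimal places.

26.60 hours

Mon: 7:10 AM–6:48 PM = 11 h 38 min → rounds to 11 h 36 min
Tue: 7:19 AM–1:11 PM = 5 h 52 min → rounds to 5 h 54 min
Wed: 11:10 AM–8:15 PM = 9 h 5 min → rounds to 9 h 6 min
Total credited: 26 h 36 min.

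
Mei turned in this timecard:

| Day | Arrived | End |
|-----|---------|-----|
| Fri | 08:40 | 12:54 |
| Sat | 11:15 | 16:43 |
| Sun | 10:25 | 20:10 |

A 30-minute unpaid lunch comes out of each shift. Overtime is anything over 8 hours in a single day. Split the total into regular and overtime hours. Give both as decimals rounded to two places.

Fri: 08:40–12:54 = 4 h 14 min; less 30 min break → 3 h 44 min
Sat: 11:15–16:43 = 5 h 28 min; less 30 min break → 4 h 58 min
Sun: 10:25–20:10 = 9 h 45 min; less 30 min break → 9 h 15 min
Fri reg 3 h 44 min / OT 0 h 0 min; Sat reg 4 h 58 min / OT 0 h 0 min; Sun reg 8 h 0 min / OT 1 h 15 min.
Totals: regular 16 h 42 min, overtime 1 h 15 min.

Regular 16.70 hours, overtime 1.25 hours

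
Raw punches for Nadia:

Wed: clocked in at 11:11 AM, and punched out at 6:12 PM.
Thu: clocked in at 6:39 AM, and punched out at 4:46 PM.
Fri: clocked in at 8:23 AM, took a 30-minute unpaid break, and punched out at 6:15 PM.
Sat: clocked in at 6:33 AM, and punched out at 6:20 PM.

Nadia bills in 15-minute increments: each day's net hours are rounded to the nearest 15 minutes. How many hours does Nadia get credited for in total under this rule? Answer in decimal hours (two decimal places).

Wed: 11:11 AM–6:12 PM = 7 h 1 min → rounds to 7 h 0 min
Thu: 6:39 AM–4:46 PM = 10 h 7 min → rounds to 10 h 0 min
Fri: 8:23 AM–6:15 PM = 9 h 52 min − 30 min = 9 h 22 min → rounds to 9 h 15 min
Sat: 6:33 AM–6:20 PM = 11 h 47 min → rounds to 11 h 45 min
Total credited: 38 h 0 min.

38.00 hours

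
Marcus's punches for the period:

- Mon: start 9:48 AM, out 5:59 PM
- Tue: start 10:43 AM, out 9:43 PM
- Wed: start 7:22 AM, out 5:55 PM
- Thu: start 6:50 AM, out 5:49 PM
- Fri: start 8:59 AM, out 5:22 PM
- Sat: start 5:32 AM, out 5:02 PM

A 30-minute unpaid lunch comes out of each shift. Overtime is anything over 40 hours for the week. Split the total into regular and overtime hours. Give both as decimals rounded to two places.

Regular 40.00 hours, overtime 17.60 hours

Mon: 9:48 AM–5:59 PM = 8 h 11 min; less 30 min break → 7 h 41 min
Tue: 10:43 AM–9:43 PM = 11 h 0 min; less 30 min break → 10 h 30 min
Wed: 7:22 AM–5:55 PM = 10 h 33 min; less 30 min break → 10 h 3 min
Thu: 6:50 AM–5:49 PM = 10 h 59 min; less 30 min break → 10 h 29 min
Fri: 8:59 AM–5:22 PM = 8 h 23 min; less 30 min break → 7 h 53 min
Sat: 5:32 AM–5:02 PM = 11 h 30 min; less 30 min break → 11 h 0 min
Total worked: 57 h 36 min = 57.60 h.
Threshold 40 h → overtime 17 h 36 min, regular 40 h 0 min.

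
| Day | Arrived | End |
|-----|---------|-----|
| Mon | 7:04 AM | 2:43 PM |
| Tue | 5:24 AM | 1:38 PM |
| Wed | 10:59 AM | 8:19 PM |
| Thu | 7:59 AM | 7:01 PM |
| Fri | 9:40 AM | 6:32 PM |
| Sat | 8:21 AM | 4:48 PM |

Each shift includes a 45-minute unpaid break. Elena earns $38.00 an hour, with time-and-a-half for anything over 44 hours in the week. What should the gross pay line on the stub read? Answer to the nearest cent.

Mon: 7:04 AM–2:43 PM = 7 h 39 min; less 45 min break → 6 h 54 min
Tue: 5:24 AM–1:38 PM = 8 h 14 min; less 45 min break → 7 h 29 min
Wed: 10:59 AM–8:19 PM = 9 h 20 min; less 45 min break → 8 h 35 min
Thu: 7:59 AM–7:01 PM = 11 h 2 min; less 45 min break → 10 h 17 min
Fri: 9:40 AM–6:32 PM = 8 h 52 min; less 45 min break → 8 h 7 min
Sat: 8:21 AM–4:48 PM = 8 h 27 min; less 45 min break → 7 h 42 min
Total worked: 49 h 4 min = 2944 min.
Regular 44 h 0 min = 2640 min at $38.00/h; overtime 5 h 4 min = 304 min at $57.00/h.
Pay = (2640 × $38.00 + 304 × $57.00) ÷ 60 = $1960.80.

$1960.80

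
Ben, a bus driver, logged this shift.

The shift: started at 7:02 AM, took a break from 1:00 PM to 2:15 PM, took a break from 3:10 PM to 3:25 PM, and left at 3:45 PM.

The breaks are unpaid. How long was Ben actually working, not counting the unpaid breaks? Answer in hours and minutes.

The shift: 7:02 AM–3:45 PM = 8 h 43 min; less 90 min break → 7 h 13 min

7 h 13 min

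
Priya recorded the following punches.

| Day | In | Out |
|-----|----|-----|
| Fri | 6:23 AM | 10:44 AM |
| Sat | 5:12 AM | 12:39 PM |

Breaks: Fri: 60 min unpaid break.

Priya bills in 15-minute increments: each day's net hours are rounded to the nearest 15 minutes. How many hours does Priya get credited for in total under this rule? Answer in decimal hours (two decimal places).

10.75 hours

Fri: 6:23 AM–10:44 AM = 4 h 21 min − 60 min = 3 h 21 min → rounds to 3 h 15 min
Sat: 5:12 AM–12:39 PM = 7 h 27 min → rounds to 7 h 30 min
Total credited: 10 h 45 min.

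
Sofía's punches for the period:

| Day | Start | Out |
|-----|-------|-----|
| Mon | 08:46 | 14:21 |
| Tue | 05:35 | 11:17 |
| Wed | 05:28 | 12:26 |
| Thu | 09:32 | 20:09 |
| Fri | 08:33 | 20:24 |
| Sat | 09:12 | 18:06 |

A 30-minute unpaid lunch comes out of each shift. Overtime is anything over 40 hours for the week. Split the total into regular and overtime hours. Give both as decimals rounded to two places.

Mon: 08:46–14:21 = 5 h 35 min; less 30 min break → 5 h 5 min
Tue: 05:35–11:17 = 5 h 42 min; less 30 min break → 5 h 12 min
Wed: 05:28–12:26 = 6 h 58 min; less 30 min break → 6 h 28 min
Thu: 09:32–20:09 = 10 h 37 min; less 30 min break → 10 h 7 min
Fri: 08:33–20:24 = 11 h 51 min; less 30 min break → 11 h 21 min
Sat: 09:12–18:06 = 8 h 54 min; less 30 min break → 8 h 24 min
Total worked: 46 h 37 min = 46.62 h.
Threshold 40 h → overtime 6 h 37 min, regular 40 h 0 min.

Regular 40.00 hours, overtime 6.62 hours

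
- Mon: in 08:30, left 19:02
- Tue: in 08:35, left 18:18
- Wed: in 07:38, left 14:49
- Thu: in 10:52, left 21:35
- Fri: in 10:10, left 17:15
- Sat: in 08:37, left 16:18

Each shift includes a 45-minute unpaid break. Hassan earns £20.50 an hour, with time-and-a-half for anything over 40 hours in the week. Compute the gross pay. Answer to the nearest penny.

Mon: 08:30–19:02 = 10 h 32 min; less 45 min break → 9 h 47 min
Tue: 08:35–18:18 = 9 h 43 min; less 45 min break → 8 h 58 min
Wed: 07:38–14:49 = 7 h 11 min; less 45 min break → 6 h 26 min
Thu: 10:52–21:35 = 10 h 43 min; less 45 min break → 9 h 58 min
Fri: 10:10–17:15 = 7 h 5 min; less 45 min break → 6 h 20 min
Sat: 08:37–16:18 = 7 h 41 min; less 45 min break → 6 h 56 min
Total worked: 48 h 25 min = 2905 min.
Regular 40 h 0 min = 2400 min at £20.50/h; overtime 8 h 25 min = 505 min at £30.75/h.
Pay = (2400 × £20.50 + 505 × £30.75) ÷ 60 = £1078.81.

£1078.81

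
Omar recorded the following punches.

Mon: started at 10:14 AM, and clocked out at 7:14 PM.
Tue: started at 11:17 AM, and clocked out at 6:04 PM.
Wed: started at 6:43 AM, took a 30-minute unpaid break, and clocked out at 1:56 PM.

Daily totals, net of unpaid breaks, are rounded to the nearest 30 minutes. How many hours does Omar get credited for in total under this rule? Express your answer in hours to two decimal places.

Mon: 10:14 AM–7:14 PM = 9 h 0 min → rounds to 9 h 0 min
Tue: 11:17 AM–6:04 PM = 6 h 47 min → rounds to 7 h 0 min
Wed: 6:43 AM–1:56 PM = 7 h 13 min − 30 min = 6 h 43 min → rounds to 6 h 30 min
Total credited: 22 h 30 min.

22.50 hours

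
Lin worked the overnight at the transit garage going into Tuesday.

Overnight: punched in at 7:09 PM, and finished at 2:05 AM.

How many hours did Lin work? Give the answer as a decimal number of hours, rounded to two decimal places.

6.93 hours

Overnight: 7:09 PM → midnight = 4 h 51 min; midnight → 2:05 AM = 2 h 5 min; span 6 h 56 min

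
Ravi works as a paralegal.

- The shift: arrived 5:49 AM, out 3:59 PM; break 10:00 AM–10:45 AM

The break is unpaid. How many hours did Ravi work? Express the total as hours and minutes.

The shift: 5:49 AM–3:59 PM = 10 h 10 min; less 45 min break → 9 h 25 min

9 h 25 min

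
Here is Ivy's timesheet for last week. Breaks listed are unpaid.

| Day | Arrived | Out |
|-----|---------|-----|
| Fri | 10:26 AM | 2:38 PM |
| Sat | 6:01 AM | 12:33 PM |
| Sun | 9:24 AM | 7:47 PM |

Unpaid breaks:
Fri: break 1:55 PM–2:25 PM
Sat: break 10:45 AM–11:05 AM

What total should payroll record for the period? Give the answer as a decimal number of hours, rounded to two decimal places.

Fri: 10:26 AM–2:38 PM = 4 h 12 min; less 30 min break → 3 h 42 min
Sat: 6:01 AM–12:33 PM = 6 h 32 min; less 20 min break → 6 h 12 min
Sun: 9:24 AM–7:47 PM = 10 h 23 min
Total: 3 h 42 min + 6 h 12 min + 10 h 23 min = 20 h 17 min.

20.28 hours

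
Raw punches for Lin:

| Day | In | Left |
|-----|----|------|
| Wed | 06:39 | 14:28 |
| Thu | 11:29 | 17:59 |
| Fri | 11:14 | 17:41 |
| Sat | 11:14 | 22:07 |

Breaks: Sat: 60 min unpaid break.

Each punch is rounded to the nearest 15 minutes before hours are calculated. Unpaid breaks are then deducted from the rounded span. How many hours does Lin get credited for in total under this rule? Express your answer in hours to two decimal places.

Wed: in 06:39→06:45, out 14:28→14:30; 7 h 45 min
Thu: in 11:29→11:30, out 17:59→18:00; 6 h 30 min
Fri: in 11:14→11:15, out 17:41→17:45; 6 h 30 min
Sat: in 11:14→11:15, out 22:07→22:00; 10 h 45 min − 60 min = 9 h 45 min
Total credited: 30 h 30 min.

30.50 hours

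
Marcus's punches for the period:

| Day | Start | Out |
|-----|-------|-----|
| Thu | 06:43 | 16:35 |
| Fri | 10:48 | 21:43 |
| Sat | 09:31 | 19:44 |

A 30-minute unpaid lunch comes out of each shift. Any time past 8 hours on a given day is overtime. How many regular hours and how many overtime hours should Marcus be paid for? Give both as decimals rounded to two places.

Thu: 06:43–16:35 = 9 h 52 min; less 30 min break → 9 h 22 min
Fri: 10:48–21:43 = 10 h 55 min; less 30 min break → 10 h 25 min
Sat: 09:31–19:44 = 10 h 13 min; less 30 min break → 9 h 43 min
Thu reg 8 h 0 min / OT 1 h 22 min; Fri reg 8 h 0 min / OT 2 h 25 min; Sat reg 8 h 0 min / OT 1 h 43 min.
Totals: regular 24 h 0 min, overtime 5 h 30 min.

Regular 24.00 hours, overtime 5.50 hours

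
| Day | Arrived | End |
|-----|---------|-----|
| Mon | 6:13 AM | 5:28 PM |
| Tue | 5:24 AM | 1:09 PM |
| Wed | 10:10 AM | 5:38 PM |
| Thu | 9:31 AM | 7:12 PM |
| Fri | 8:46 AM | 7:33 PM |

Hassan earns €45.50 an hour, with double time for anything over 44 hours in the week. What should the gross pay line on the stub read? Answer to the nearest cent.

€2268.93

Mon: 6:13 AM–5:28 PM = 11 h 15 min
Tue: 5:24 AM–1:09 PM = 7 h 45 min
Wed: 10:10 AM–5:38 PM = 7 h 28 min
Thu: 9:31 AM–7:12 PM = 9 h 41 min
Fri: 8:46 AM–7:33 PM = 10 h 47 min
Total worked: 46 h 56 min = 2816 min.
Regular 44 h 0 min = 2640 min at €45.50/h; overtime 2 h 56 min = 176 min at €91.00/h.
Pay = (2640 × €45.50 + 176 × €91.00) ÷ 60 = €2268.93.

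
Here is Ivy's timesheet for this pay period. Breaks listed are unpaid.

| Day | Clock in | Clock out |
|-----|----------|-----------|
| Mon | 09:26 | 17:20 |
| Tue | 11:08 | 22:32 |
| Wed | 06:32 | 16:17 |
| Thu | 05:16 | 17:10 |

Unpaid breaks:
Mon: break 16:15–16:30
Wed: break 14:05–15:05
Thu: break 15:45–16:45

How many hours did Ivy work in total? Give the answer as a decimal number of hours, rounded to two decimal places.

38.70 hours

Mon: 09:26–17:20 = 7 h 54 min; less 15 min break → 7 h 39 min
Tue: 11:08–22:32 = 11 h 24 min
Wed: 06:32–16:17 = 9 h 45 min; less 60 min break → 8 h 45 min
Thu: 05:16–17:10 = 11 h 54 min; less 60 min break → 10 h 54 min
Total: 7 h 39 min + 11 h 24 min + 8 h 45 min + 10 h 54 min = 38 h 42 min.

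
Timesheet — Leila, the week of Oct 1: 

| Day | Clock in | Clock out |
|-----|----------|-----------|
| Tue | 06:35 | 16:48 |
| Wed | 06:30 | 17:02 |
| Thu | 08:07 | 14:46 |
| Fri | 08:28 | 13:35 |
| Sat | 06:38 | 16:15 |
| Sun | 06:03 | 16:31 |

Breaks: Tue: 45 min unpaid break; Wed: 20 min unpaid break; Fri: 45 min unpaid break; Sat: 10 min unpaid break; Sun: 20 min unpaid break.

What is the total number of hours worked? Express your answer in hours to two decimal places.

50.27 hours

Tue: 06:35–16:48 = 10 h 13 min; less 45 min break → 9 h 28 min
Wed: 06:30–17:02 = 10 h 32 min; less 20 min break → 10 h 12 min
Thu: 08:07–14:46 = 6 h 39 min
Fri: 08:28–13:35 = 5 h 7 min; less 45 min break → 4 h 22 min
Sat: 06:38–16:15 = 9 h 37 min; less 10 min break → 9 h 27 min
Sun: 06:03–16:31 = 10 h 28 min; less 20 min break → 10 h 8 min
Total: 9 h 28 min + 10 h 12 min + 6 h 39 min + 4 h 22 min + 9 h 27 min + 10 h 8 min = 50 h 16 min.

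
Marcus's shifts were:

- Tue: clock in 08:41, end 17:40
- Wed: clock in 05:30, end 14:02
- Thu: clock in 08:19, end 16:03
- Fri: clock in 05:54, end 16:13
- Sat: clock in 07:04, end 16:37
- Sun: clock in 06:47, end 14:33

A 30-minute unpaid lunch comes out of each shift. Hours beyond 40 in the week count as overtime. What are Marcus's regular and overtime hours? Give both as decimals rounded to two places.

Tue: 08:41–17:40 = 8 h 59 min; less 30 min break → 8 h 29 min
Wed: 05:30–14:02 = 8 h 32 min; less 30 min break → 8 h 2 min
Thu: 08:19–16:03 = 7 h 44 min; less 30 min break → 7 h 14 min
Fri: 05:54–16:13 = 10 h 19 min; less 30 min break → 9 h 49 min
Sat: 07:04–16:37 = 9 h 33 min; less 30 min break → 9 h 3 min
Sun: 06:47–14:33 = 7 h 46 min; less 30 min break → 7 h 16 min
Total worked: 49 h 53 min = 49.88 h.
Threshold 40 h → overtime 9 h 53 min, regular 40 h 0 min.

Regular 40.00 hours, overtime 9.88 hours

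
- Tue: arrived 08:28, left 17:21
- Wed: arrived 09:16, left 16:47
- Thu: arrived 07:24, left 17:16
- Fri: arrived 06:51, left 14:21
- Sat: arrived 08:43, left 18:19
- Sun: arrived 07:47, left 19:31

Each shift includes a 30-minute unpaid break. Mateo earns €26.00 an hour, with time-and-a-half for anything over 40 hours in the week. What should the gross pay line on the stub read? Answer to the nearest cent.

€1511.90

Tue: 08:28–17:21 = 8 h 53 min; less 30 min break → 8 h 23 min
Wed: 09:16–16:47 = 7 h 31 min; less 30 min break → 7 h 1 min
Thu: 07:24–17:16 = 9 h 52 min; less 30 min break → 9 h 22 min
Fri: 06:51–14:21 = 7 h 30 min; less 30 min break → 7 h 0 min
Sat: 08:43–18:19 = 9 h 36 min; less 30 min break → 9 h 6 min
Sun: 07:47–19:31 = 11 h 44 min; less 30 min break → 11 h 14 min
Total worked: 52 h 6 min = 3126 min.
Regular 40 h 0 min = 2400 min at €26.00/h; overtime 12 h 6 min = 726 min at €39.00/h.
Pay = (2400 × €26.00 + 726 × €39.00) ÷ 60 = €1511.90.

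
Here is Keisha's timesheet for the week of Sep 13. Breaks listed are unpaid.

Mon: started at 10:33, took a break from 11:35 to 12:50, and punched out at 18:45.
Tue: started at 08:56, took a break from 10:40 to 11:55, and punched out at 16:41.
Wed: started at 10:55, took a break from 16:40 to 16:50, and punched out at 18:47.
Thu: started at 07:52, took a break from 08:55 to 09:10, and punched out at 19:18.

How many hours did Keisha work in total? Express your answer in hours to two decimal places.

Mon: 10:33–18:45 = 8 h 12 min; less 75 min break → 6 h 57 min
Tue: 08:56–16:41 = 7 h 45 min; less 75 min break → 6 h 30 min
Wed: 10:55–18:47 = 7 h 52 min; less 10 min break → 7 h 42 min
Thu: 07:52–19:18 = 11 h 26 min; less 15 min break → 11 h 11 min
Total: 6 h 57 min + 6 h 30 min + 7 h 42 min + 11 h 11 min = 32 h 20 min.

32.33 hours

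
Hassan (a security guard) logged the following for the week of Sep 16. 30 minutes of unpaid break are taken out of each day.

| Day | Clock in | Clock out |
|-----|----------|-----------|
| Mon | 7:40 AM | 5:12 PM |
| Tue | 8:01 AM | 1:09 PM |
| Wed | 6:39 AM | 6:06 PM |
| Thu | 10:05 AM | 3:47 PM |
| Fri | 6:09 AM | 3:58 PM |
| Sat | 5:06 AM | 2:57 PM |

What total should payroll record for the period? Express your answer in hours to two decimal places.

48.48 hours

Mon: 7:40 AM–5:12 PM = 9 h 32 min; less 30 min break → 9 h 2 min
Tue: 8:01 AM–1:09 PM = 5 h 8 min; less 30 min break → 4 h 38 min
Wed: 6:39 AM–6:06 PM = 11 h 27 min; less 30 min break → 10 h 57 min
Thu: 10:05 AM–3:47 PM = 5 h 42 min; less 30 min break → 5 h 12 min
Fri: 6:09 AM–3:58 PM = 9 h 49 min; less 30 min break → 9 h 19 min
Sat: 5:06 AM–2:57 PM = 9 h 51 min; less 30 min break → 9 h 21 min
Total: 9 h 2 min + 4 h 38 min + 10 h 57 min + 5 h 12 min + 9 h 19 min + 9 h 21 min = 48 h 29 min.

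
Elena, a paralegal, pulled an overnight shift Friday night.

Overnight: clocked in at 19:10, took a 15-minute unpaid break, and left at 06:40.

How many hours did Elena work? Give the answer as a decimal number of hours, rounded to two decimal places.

11.25 hours

Overnight: 19:10 → midnight = 4 h 50 min; midnight → 06:40 = 6 h 40 min; span 11 h 30 min; less 15 min break → 11 h 15 min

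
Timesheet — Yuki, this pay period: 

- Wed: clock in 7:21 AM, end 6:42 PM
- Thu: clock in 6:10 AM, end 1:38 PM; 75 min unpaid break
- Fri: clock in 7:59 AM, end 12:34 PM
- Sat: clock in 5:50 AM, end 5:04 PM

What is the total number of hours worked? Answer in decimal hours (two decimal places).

Wed: 7:21 AM–6:42 PM = 11 h 21 min
Thu: 6:10 AM–1:38 PM = 7 h 28 min; less 75 min break → 6 h 13 min
Fri: 7:59 AM–12:34 PM = 4 h 35 min
Sat: 5:50 AM–5:04 PM = 11 h 14 min
Total: 11 h 21 min + 6 h 13 min + 4 h 35 min + 11 h 14 min = 33 h 23 min.

33.38 hours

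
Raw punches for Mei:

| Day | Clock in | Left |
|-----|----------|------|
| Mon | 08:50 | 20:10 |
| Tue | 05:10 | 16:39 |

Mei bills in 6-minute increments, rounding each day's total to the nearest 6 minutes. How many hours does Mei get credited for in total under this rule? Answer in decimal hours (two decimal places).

Mon: 08:50–20:10 = 11 h 20 min → rounds to 11 h 18 min
Tue: 05:10–16:39 = 11 h 29 min → rounds to 11 h 30 min
Total credited: 22 h 48 min.

22.80 hours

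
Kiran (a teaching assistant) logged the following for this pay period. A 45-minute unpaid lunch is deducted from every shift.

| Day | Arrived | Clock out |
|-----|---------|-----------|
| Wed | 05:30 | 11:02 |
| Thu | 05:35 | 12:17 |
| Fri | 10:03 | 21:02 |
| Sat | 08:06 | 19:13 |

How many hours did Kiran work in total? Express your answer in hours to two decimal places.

Wed: 05:30–11:02 = 5 h 32 min; less 45 min break → 4 h 47 min
Thu: 05:35–12:17 = 6 h 42 min; less 45 min break → 5 h 57 min
Fri: 10:03–21:02 = 10 h 59 min; less 45 min break → 10 h 14 min
Sat: 08:06–19:13 = 11 h 7 min; less 45 min break → 10 h 22 min
Total: 4 h 47 min + 5 h 57 min + 10 h 14 min + 10 h 22 min = 31 h 20 min.

31.33 hours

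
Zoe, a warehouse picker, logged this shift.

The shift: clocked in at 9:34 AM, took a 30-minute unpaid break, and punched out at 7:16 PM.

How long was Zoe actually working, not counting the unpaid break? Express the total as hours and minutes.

The shift: 9:34 AM–7:16 PM = 9 h 42 min; less 30 min break → 9 h 12 min

9 h 12 min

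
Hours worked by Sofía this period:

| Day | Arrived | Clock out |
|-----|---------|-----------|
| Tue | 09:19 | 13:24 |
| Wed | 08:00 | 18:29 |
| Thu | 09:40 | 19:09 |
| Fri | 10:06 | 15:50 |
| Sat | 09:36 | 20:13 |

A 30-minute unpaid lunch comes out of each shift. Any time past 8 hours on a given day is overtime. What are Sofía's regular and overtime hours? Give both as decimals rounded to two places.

Regular 32.82 hours, overtime 5.08 hours

Tue: 09:19–13:24 = 4 h 5 min; less 30 min break → 3 h 35 min
Wed: 08:00–18:29 = 10 h 29 min; less 30 min break → 9 h 59 min
Thu: 09:40–19:09 = 9 h 29 min; less 30 min break → 8 h 59 min
Fri: 10:06–15:50 = 5 h 44 min; less 30 min break → 5 h 14 min
Sat: 09:36–20:13 = 10 h 37 min; less 30 min break → 10 h 7 min
Tue reg 3 h 35 min / OT 0 h 0 min; Wed reg 8 h 0 min / OT 1 h 59 min; Thu reg 8 h 0 min / OT 0 h 59 min; Fri reg 5 h 14 min / OT 0 h 0 min; Sat reg 8 h 0 min / OT 2 h 7 min.
Totals: regular 32 h 49 min, overtime 5 h 5 min.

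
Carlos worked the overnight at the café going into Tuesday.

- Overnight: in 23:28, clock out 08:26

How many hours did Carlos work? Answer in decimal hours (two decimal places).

8.97 hours

Overnight: 23:28 → midnight = 0 h 32 min; midnight → 08:26 = 8 h 26 min; span 8 h 58 min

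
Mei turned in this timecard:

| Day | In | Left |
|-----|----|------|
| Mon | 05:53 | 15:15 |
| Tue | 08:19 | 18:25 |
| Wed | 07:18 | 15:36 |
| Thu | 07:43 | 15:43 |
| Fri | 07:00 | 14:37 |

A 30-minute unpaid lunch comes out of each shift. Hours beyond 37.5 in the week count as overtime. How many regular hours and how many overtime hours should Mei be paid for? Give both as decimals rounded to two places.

Regular 37.50 hours, overtime 3.38 hours

Mon: 05:53–15:15 = 9 h 22 min; less 30 min break → 8 h 52 min
Tue: 08:19–18:25 = 10 h 6 min; less 30 min break → 9 h 36 min
Wed: 07:18–15:36 = 8 h 18 min; less 30 min break → 7 h 48 min
Thu: 07:43–15:43 = 8 h 0 min; less 30 min break → 7 h 30 min
Fri: 07:00–14:37 = 7 h 37 min; less 30 min break → 7 h 7 min
Total worked: 40 h 53 min = 40.88 h.
Threshold 37.5 h → overtime 3 h 23 min, regular 37 h 30 min.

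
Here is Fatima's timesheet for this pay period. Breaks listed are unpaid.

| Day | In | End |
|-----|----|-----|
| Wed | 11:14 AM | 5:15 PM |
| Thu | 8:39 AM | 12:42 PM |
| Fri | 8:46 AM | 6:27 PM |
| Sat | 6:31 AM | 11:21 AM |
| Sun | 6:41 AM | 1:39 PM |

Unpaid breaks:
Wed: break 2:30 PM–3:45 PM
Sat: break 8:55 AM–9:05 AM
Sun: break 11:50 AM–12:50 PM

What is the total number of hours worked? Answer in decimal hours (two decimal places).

29.13 hours

Wed: 11:14 AM–5:15 PM = 6 h 1 min; less 75 min break → 4 h 46 min
Thu: 8:39 AM–12:42 PM = 4 h 3 min
Fri: 8:46 AM–6:27 PM = 9 h 41 min
Sat: 6:31 AM–11:21 AM = 4 h 50 min; less 10 min break → 4 h 40 min
Sun: 6:41 AM–1:39 PM = 6 h 58 min; less 60 min break → 5 h 58 min
Total: 4 h 46 min + 4 h 3 min + 9 h 41 min + 4 h 40 min + 5 h 58 min = 29 h 8 min.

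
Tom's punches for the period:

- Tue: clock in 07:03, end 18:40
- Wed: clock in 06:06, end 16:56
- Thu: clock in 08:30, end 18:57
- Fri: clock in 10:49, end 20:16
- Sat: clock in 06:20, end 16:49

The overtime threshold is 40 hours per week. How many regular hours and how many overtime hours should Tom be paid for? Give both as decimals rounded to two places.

Tue: 07:03–18:40 = 11 h 37 min
Wed: 06:06–16:56 = 10 h 50 min
Thu: 08:30–18:57 = 10 h 27 min
Fri: 10:49–20:16 = 9 h 27 min
Sat: 06:20–16:49 = 10 h 29 min
Total worked: 52 h 50 min = 52.83 h.
Threshold 40 h → overtime 12 h 50 min, regular 40 h 0 min.

Regular 40.00 hours, overtime 12.83 hours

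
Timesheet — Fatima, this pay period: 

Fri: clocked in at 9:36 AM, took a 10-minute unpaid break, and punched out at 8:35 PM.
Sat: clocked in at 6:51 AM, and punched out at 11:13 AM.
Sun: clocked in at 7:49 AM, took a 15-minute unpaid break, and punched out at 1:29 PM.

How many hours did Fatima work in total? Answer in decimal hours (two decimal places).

Fri: 9:36 AM–8:35 PM = 10 h 59 min; less 10 min break → 10 h 49 min
Sat: 6:51 AM–11:13 AM = 4 h 22 min
Sun: 7:49 AM–1:29 PM = 5 h 40 min; less 15 min break → 5 h 25 min
Total: 10 h 49 min + 4 h 22 min + 5 h 25 min = 20 h 36 min.

20.60 hours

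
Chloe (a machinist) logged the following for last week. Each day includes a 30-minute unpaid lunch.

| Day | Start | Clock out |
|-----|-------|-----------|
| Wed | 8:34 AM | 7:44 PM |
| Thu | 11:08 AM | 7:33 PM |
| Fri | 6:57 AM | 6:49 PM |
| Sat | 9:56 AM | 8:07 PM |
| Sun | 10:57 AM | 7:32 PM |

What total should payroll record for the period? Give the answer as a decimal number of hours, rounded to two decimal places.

Wed: 8:34 AM–7:44 PM = 11 h 10 min; less 30 min break → 10 h 40 min
Thu: 11:08 AM–7:33 PM = 8 h 25 min; less 30 min break → 7 h 55 min
Fri: 6:57 AM–6:49 PM = 11 h 52 min; less 30 min break → 11 h 22 min
Sat: 9:56 AM–8:07 PM = 10 h 11 min; less 30 min break → 9 h 41 min
Sun: 10:57 AM–7:32 PM = 8 h 35 min; less 30 min break → 8 h 5 min
Total: 10 h 40 min + 7 h 55 min + 11 h 22 min + 9 h 41 min + 8 h 5 min = 47 h 43 min.

47.72 hours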